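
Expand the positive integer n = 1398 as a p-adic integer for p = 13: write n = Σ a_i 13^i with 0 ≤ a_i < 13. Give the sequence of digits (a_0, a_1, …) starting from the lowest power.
(a_0, a_1, …) = (7, 3, 8)

Repeated division by 13 gives the digits low-to-high: 1398 = 7 + 3·13^1 + 8·13^2. Digit sequence: (7, 3, 8).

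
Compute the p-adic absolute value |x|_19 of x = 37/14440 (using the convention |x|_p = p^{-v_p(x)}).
|37/14440|_19 = 361

Step 1 — compute v_19(x) by factoring powers of 19 out of the numerator and denominator: v_19(37/14440) = -2. Step 2 — apply |x|_p = p^{-v_p(x)} = 19^{2} = 361.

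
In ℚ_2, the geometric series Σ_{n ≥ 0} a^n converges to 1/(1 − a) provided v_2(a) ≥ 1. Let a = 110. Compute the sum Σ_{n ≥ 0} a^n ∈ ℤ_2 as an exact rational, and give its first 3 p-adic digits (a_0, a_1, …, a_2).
Σ a^n = 1/(1 − a) = -1/109;  first 3 digits = (1, 1, 0)

v_2(a) = 1 ≥ 1, so the series converges in ℤ_2 to 1/(1 − a) = 1/(1 − 110) = -1/109. Expand this rational in ℤ_2: compute digits iteratively via d_i = x_i mod 2, x_{i+1} = (x_i − d_i)/2. The first 3 digits are (1, 1, 0).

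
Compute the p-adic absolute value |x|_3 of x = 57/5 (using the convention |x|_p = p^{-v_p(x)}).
|57/5|_3 = 1/3

Step 1 — compute v_3(x) by factoring powers of 3 out of the numerator and denominator: v_3(57/5) = 1. Step 2 — apply |x|_p = p^{-v_p(x)} = 3^{-1} = 1/3.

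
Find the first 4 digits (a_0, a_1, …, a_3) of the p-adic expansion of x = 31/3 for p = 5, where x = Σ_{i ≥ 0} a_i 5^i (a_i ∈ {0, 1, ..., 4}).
(a_0, …, a_3) = (2, 0, 2, 3)

v_5(31/3) = 0 (numerator and denominator both coprime to 5), so x ∈ ℤ_5^×. Compute digits iteratively via a_i = x_i mod 5, x_{i+1} = (x_i − a_i)/5, with x_0 = x:
  x_0 = 31/3;  a_0 = 2;  x_1 = (x_0 − 2)/5 = 5/3
  x_1 = 5/3;  a_1 = 0;  x_2 = (x_1 − 0)/5 = 1/3
  x_2 = 1/3;  a_2 = 2;  x_3 = (x_2 − 2)/5 = -1/3
  x_3 = -1/3;  a_3 = 3;  x_4 = (x_3 − 3)/5 = -2/3
Digits: (2, 0, 2, 3).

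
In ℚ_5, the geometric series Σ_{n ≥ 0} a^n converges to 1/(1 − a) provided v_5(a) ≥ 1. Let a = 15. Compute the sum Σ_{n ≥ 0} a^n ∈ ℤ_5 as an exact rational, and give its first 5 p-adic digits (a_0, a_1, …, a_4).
Σ a^n = 1/(1 − a) = -1/14;  first 5 digits = (1, 3, 4, 3, 1)

v_5(a) = 1 ≥ 1, so the series converges in ℤ_5 to 1/(1 − a) = 1/(1 − 15) = -1/14. Expand this rational in ℤ_5: compute digits iteratively via d_i = x_i mod 5, x_{i+1} = (x_i − d_i)/5. The first 5 digits are (1, 3, 4, 3, 1).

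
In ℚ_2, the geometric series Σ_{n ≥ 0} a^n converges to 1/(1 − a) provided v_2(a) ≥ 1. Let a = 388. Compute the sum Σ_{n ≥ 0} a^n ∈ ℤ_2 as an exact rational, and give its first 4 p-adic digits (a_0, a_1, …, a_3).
Σ a^n = 1/(1 − a) = -1/387;  first 4 digits = (1, 0, 1, 0)

v_2(a) = 2 ≥ 1, so the series converges in ℤ_2 to 1/(1 − a) = 1/(1 − 388) = -1/387. Expand this rational in ℤ_2: compute digits iteratively via d_i = x_i mod 2, x_{i+1} = (x_i − d_i)/2. The first 4 digits are (1, 0, 1, 0).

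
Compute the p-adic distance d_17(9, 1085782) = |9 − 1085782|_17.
d_17(9, 1085782) = 1/83521

Step 1 — x − y = 9 − 1085782 = -1085773. Step 2 — v_17(-1085773) = 4 (factor: -1085773 = −(17^4 · 13); the sign does not affect v_p). Step 3 — |x − y|_17 = 17^{-4} = 1/83521.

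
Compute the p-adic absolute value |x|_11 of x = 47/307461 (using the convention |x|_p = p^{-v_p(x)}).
|47/307461|_11 = 14641

Step 1 — compute v_11(x) by factoring powers of 11 out of the numerator and denominator: v_11(47/307461) = -4. Step 2 — apply |x|_p = p^{-v_p(x)} = 11^{4} = 14641.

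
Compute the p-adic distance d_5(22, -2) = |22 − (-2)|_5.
d_5(22, -2) = 1

Step 1 — x − y = 22 − (-2) = 24. Step 2 — v_5(24) = 0 (factor: 24 = (5^0 · 24); the sign does not affect v_p). Step 3 — |x − y|_5 = 5^{0} = 1.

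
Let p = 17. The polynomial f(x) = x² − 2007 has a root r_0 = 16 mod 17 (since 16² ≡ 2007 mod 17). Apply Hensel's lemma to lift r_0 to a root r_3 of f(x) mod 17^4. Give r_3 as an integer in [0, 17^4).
r_3 = 37722 (mod 83521)

Hensel's recurrence: r_{i+1} = r_i − f(r_i)·(f′(r_i))^{-1} mod 17^{i+2}, with f′(x) = 2x. Iterate:
  r_0 = 16 (mod 17)
  r_1 = 152 (mod 289)
  r_2 = 3331 (mod 4913)
  r_3 = 37722 (mod 83521)
Final: r_3 = 37722, and one checks f(r_3) ≡ 0 mod 17^4.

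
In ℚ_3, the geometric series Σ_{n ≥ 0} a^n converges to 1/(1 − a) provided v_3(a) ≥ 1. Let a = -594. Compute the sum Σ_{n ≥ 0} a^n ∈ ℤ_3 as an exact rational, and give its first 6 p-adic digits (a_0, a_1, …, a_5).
Σ a^n = 1/(1 − a) = 1/595;  first 6 digits = (1, 0, 0, 2, 1, 0)

v_3(a) = 3 ≥ 1, so the series converges in ℤ_3 to 1/(1 − a) = 1/(1 − (-594)) = 1/595. Expand this rational in ℤ_3: compute digits iteratively via d_i = x_i mod 3, x_{i+1} = (x_i − d_i)/3. The first 6 digits are (1, 0, 0, 2, 1, 0).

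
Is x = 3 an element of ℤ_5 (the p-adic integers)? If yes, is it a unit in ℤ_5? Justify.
x ∈ ℤ_5^× (unit); v_5(x) = 0

ℤ_5 = {x ∈ ℚ_5 : v_5(x) ≥ 0} and ℤ_5^× = {x ∈ ℤ_5 : v_5(x) = 0}. Here v_5(3) = v_5(num) − v_5(den) = 0; compare against these criteria.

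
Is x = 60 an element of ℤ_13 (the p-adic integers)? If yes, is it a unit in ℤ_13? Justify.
x ∈ ℤ_13^× (unit); v_13(x) = 0

ℤ_13 = {x ∈ ℚ_13 : v_13(x) ≥ 0} and ℤ_13^× = {x ∈ ℤ_13 : v_13(x) = 0}. Here v_13(60) = v_13(num) − v_13(den) = 0; compare against these criteria.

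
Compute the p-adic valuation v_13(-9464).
v_13(-9464) = 2

v_13(n) is the largest exponent k such that 13^k divides n. Factor out: -9464 = -13^2 · 56. (Sign doesn't affect v_p.) So v_13(-9464) = 2.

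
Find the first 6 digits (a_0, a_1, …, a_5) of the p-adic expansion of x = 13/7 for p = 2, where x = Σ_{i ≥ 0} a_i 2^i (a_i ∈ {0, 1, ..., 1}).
(a_0, …, a_5) = (1, 1, 0, 1, 0, 0)

v_2(13/7) = 0 (numerator and denominator both coprime to 2), so x ∈ ℤ_2^×. Compute digits iteratively via a_i = x_i mod 2, x_{i+1} = (x_i − a_i)/2, with x_0 = x:
  x_0 = 13/7;  a_0 = 1;  x_1 = (x_0 − 1)/2 = 3/7
  x_1 = 3/7;  a_1 = 1;  x_2 = (x_1 − 1)/2 = -2/7
  x_2 = -2/7;  a_2 = 0;  x_3 = (x_2 − 0)/2 = -1/7
  x_3 = -1/7;  a_3 = 1;  x_4 = (x_3 − 1)/2 = -4/7
  x_4 = -4/7;  a_4 = 0;  x_5 = (x_4 − 0)/2 = -2/7
  x_5 = -2/7;  a_5 = 0;  x_6 = (x_5 − 0)/2 = -1/7
Digits: (1, 1, 0, 1, 0, 0).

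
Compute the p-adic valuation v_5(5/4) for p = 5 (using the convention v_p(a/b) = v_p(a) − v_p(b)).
v_5(5/4) = 1

Factor powers of 5 from the numerator and denominator of the reduced fraction: 5 = 5^1 · 1 and 4 = 5^0 · 4. Apply v_p(a/b) = v_p(a) − v_p(b): v_5(5/4) = 1 − 0 = 1.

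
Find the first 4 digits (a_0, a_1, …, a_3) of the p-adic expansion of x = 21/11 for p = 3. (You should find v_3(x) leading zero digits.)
(a_0, …, a_3) = (0, 2, 2, 0)

v_3(21/11) = 1, so a_0 = ... = a_0 = 0. Factor out: x = 3^1 · u with u = 7/11 a unit in ℤ_3. Expand u iteratively via a_{v+i} = u_i mod 3, u_{i+1} = (u_i − a_{v+i})/3:
  u_0 = 7/11;  a_1 = 2;  u_1 = (u_0 − 2)/3 = -5/11
  u_1 = -5/11;  a_2 = 2;  u_2 = (u_1 − 2)/3 = -9/11
  u_2 = -9/11;  a_3 = 0;  u_3 = (u_2 − 0)/3 = -3/11
Digits: (0, 2, 2, 0).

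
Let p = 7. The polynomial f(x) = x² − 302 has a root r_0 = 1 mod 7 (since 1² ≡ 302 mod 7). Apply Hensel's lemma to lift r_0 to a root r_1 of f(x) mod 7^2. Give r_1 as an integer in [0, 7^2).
r_1 = 29 (mod 49)

Hensel's recurrence: r_{i+1} = r_i − f(r_i)·(f′(r_i))^{-1} mod 7^{i+2}, with f′(x) = 2x. Iterate:
  r_0 = 1 (mod 7)
  r_1 = 29 (mod 49)
Final: r_1 = 29, and one checks f(r_1) ≡ 0 mod 7^2.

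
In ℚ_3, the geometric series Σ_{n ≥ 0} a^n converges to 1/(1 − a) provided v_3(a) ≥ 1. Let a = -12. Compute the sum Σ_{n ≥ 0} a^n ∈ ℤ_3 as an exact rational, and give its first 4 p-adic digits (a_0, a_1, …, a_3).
Σ a^n = 1/(1 − a) = 1/13;  first 4 digits = (1, 2, 2, 0)

v_3(a) = 1 ≥ 1, so the series converges in ℤ_3 to 1/(1 − a) = 1/(1 − (-12)) = 1/13. Expand this rational in ℤ_3: compute digits iteratively via d_i = x_i mod 3, x_{i+1} = (x_i − d_i)/3. The first 4 digits are (1, 2, 2, 0).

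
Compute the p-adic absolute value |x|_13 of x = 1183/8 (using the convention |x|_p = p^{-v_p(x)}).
|1183/8|_13 = 1/169

Step 1 — compute v_13(x) by factoring powers of 13 out of the numerator and denominator: v_13(1183/8) = 2. Step 2 — apply |x|_p = p^{-v_p(x)} = 13^{-2} = 1/169.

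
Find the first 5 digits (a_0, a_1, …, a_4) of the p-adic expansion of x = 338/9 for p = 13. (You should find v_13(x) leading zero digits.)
(a_0, …, a_4) = (0, 0, 6, 1, 10)

v_13(338/9) = 2, so a_0 = ... = a_1 = 0. Factor out: x = 13^2 · u with u = 2/9 a unit in ℤ_13. Expand u iteratively via a_{v+i} = u_i mod 13, u_{i+1} = (u_i − a_{v+i})/13:
  u_0 = 2/9;  a_2 = 6;  u_1 = (u_0 − 6)/13 = -4/9
  u_1 = -4/9;  a_3 = 1;  u_2 = (u_1 − 1)/13 = -1/9
  u_2 = -1/9;  a_4 = 10;  u_3 = (u_2 − 10)/13 = -7/9
Digits: (0, 0, 6, 1, 10).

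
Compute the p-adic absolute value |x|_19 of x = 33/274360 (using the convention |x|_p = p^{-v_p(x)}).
|33/274360|_19 = 6859

Step 1 — compute v_19(x) by factoring powers of 19 out of the numerator and denominator: v_19(33/274360) = -3. Step 2 — apply |x|_p = p^{-v_p(x)} = 19^{3} = 6859.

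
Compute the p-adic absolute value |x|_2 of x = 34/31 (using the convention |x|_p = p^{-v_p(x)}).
|34/31|_2 = 1/2

Step 1 — compute v_2(x) by factoring powers of 2 out of the numerator and denominator: v_2(34/31) = 1. Step 2 — apply |x|_p = p^{-v_p(x)} = 2^{-1} = 1/2.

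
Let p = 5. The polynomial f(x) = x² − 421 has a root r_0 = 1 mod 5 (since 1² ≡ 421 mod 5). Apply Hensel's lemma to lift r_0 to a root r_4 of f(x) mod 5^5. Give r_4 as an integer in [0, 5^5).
r_4 = 2411 (mod 3125)

Hensel's recurrence: r_{i+1} = r_i − f(r_i)·(f′(r_i))^{-1} mod 5^{i+2}, with f′(x) = 2x. Iterate:
  r_0 = 1 (mod 5)
  r_1 = 11 (mod 25)
  r_2 = 36 (mod 125)
  r_3 = 536 (mod 625)
  r_4 = 2411 (mod 3125)
Final: r_4 = 2411, and one checks f(r_4) ≡ 0 mod 5^5.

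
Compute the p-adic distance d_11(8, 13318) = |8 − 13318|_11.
d_11(8, 13318) = 1/1331

Step 1 — x − y = 8 − 13318 = -13310. Step 2 — v_11(-13310) = 3 (factor: -13310 = −(11^3 · 10); the sign does not affect v_p). Step 3 — |x − y|_11 = 11^{-3} = 1/1331.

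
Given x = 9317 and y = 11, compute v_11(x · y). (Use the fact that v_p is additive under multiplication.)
v_11(102487) = 4

v_p(x) = 3 (factor: 9317 = 11^3 · 7); v_p(y) = 1 (factor: 11 = 11^1 · 1). Additivity: v_p(xy) = v_p(x) + v_p(y) = 3 + 1 = 4. (Direct check: xy = 102487 = 11^4 · (7).)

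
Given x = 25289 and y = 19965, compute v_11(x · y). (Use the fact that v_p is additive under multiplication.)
v_11(504894885) = 6

v_p(x) = 3 (factor: 25289 = 11^3 · 19); v_p(y) = 3 (factor: 19965 = 11^3 · 15). Additivity: v_p(xy) = v_p(x) + v_p(y) = 3 + 3 = 6. (Direct check: xy = 504894885 = 11^6 · (285).)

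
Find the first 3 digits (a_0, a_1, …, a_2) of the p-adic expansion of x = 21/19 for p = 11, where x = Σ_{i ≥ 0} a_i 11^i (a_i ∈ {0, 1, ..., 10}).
(a_0, …, a_2) = (4, 9, 9)

v_11(21/19) = 0 (numerator and denominator both coprime to 11), so x ∈ ℤ_11^×. Compute digits iteratively via a_i = x_i mod 11, x_{i+1} = (x_i − a_i)/11, with x_0 = x:
  x_0 = 21/19;  a_0 = 4;  x_1 = (x_0 − 4)/11 = -5/19
  x_1 = -5/19;  a_1 = 9;  x_2 = (x_1 − 9)/11 = -16/19
  x_2 = -16/19;  a_2 = 9;  x_3 = (x_2 − 9)/11 = -17/19
Digits: (4, 9, 9).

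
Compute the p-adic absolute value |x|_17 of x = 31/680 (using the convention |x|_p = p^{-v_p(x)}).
|31/680|_17 = 17

Step 1 — compute v_17(x) by factoring powers of 17 out of the numerator and denominator: v_17(31/680) = -1. Step 2 — apply |x|_p = p^{-v_p(x)} = 17^{1} = 17.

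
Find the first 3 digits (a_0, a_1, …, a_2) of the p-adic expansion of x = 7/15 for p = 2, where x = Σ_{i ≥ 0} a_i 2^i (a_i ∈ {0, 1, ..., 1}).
(a_0, …, a_2) = (1, 0, 0)

v_2(7/15) = 0 (numerator and denominator both coprime to 2), so x ∈ ℤ_2^×. Compute digits iteratively via a_i = x_i mod 2, x_{i+1} = (x_i − a_i)/2, with x_0 = x:
  x_0 = 7/15;  a_0 = 1;  x_1 = (x_0 − 1)/2 = -4/15
  x_1 = -4/15;  a_1 = 0;  x_2 = (x_1 − 0)/2 = -2/15
  x_2 = -2/15;  a_2 = 0;  x_3 = (x_2 − 0)/2 = -1/15
Digits: (1, 0, 0).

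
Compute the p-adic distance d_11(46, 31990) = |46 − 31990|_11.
d_11(46, 31990) = 1/1331

Step 1 — x − y = 46 − 31990 = -31944. Step 2 — v_11(-31944) = 3 (factor: -31944 = −(11^3 · 24); the sign does not affect v_p). Step 3 — |x − y|_11 = 11^{-3} = 1/1331.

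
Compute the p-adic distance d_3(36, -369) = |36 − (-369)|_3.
d_3(36, -369) = 1/81

Step 1 — x − y = 36 − (-369) = 405. Step 2 — v_3(405) = 4 (factor: 405 = (3^4 · 5); the sign does not affect v_p). Step 3 — |x − y|_3 = 3^{-4} = 1/81.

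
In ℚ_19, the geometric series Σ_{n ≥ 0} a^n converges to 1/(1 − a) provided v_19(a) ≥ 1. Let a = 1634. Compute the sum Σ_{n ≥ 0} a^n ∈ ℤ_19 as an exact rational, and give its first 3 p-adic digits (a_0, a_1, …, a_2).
Σ a^n = 1/(1 − a) = -1/1633;  first 3 digits = (1, 10, 9)

v_19(a) = 1 ≥ 1, so the series converges in ℤ_19 to 1/(1 − a) = 1/(1 − 1634) = -1/1633. Expand this rational in ℤ_19: compute digits iteratively via d_i = x_i mod 19, x_{i+1} = (x_i − d_i)/19. The first 3 digits are (1, 10, 9).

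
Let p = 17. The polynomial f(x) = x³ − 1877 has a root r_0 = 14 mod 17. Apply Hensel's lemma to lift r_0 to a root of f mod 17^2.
r_1 = 14 (mod 289)

Hensel: r_{i+1} = r_i − f(r_i)/f′(r_i) mod 17^{i+2}, where f′(x) = 3x². Iterate:
  r_0 = 14 (mod 17)
  r_1 = 14 (mod 289)
Final: r = 14 with f(r) ≡ 0 mod 17^2.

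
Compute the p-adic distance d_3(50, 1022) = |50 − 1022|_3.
d_3(50, 1022) = 1/243

Step 1 — x − y = 50 − 1022 = -972. Step 2 — v_3(-972) = 5 (factor: -972 = −(3^5 · 4); the sign does not affect v_p). Step 3 — |x − y|_3 = 3^{-5} = 1/243.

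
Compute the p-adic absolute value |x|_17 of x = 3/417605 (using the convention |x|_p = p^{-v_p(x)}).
|3/417605|_17 = 83521

Step 1 — compute v_17(x) by factoring powers of 17 out of the numerator and denominator: v_17(3/417605) = -4. Step 2 — apply |x|_p = p^{-v_p(x)} = 17^{4} = 83521.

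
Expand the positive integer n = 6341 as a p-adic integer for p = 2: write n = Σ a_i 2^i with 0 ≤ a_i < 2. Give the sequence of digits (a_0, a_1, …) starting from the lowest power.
(a_0, a_1, …) = (1, 0, 1, 0, 0, 0, 1, 1, 0, 0, 0, 1, 1)

Repeated division by 2 gives the digits low-to-high: 6341 = 1 + 1·2^2 + 1·2^6 + 1·2^7 + 1·2^11 + 1·2^12. Digit sequence: (1, 0, 1, 0, 0, 0, 1, 1, 0, 0, 0, 1, 1).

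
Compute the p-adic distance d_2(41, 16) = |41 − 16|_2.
d_2(41, 16) = 1

Step 1 — x − y = 41 − 16 = 25. Step 2 — v_2(25) = 0 (factor: 25 = (2^0 · 25); the sign does not affect v_p). Step 3 — |x − y|_2 = 2^{0} = 1.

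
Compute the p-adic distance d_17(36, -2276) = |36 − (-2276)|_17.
d_17(36, -2276) = 1/289

Step 1 — x − y = 36 − (-2276) = 2312. Step 2 — v_17(2312) = 2 (factor: 2312 = (17^2 · 8); the sign does not affect v_p). Step 3 — |x − y|_17 = 17^{-2} = 1/289.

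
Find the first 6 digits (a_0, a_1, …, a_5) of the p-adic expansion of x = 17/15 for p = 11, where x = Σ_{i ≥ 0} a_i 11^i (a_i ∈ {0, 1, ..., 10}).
(a_0, …, a_5) = (7, 9, 5, 9, 5, 9)

v_11(17/15) = 0 (numerator and denominator both coprime to 11), so x ∈ ℤ_11^×. Compute digits iteratively via a_i = x_i mod 11, x_{i+1} = (x_i − a_i)/11, with x_0 = x:
  x_0 = 17/15;  a_0 = 7;  x_1 = (x_0 − 7)/11 = -8/15
  x_1 = -8/15;  a_1 = 9;  x_2 = (x_1 − 9)/11 = -13/15
  x_2 = -13/15;  a_2 = 5;  x_3 = (x_2 − 5)/11 = -8/15
  x_3 = -8/15;  a_3 = 9;  x_4 = (x_3 − 9)/11 = -13/15
  x_4 = -13/15;  a_4 = 5;  x_5 = (x_4 − 5)/11 = -8/15
  x_5 = -8/15;  a_5 = 9;  x_6 = (x_5 − 9)/11 = -13/15
Digits: (7, 9, 5, 9, 5, 9).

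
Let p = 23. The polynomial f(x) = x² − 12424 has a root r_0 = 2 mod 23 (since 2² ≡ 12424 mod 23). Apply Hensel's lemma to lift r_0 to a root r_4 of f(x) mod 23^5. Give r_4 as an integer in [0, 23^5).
r_4 = 2553945 (mod 6436343)

Hensel's recurrence: r_{i+1} = r_i − f(r_i)·(f′(r_i))^{-1} mod 23^{i+2}, with f′(x) = 2x. Iterate:
  r_0 = 2 (mod 23)
  r_1 = 462 (mod 529)
  r_2 = 11042 (mod 12167)
  r_3 = 35376 (mod 279841)
  r_4 = 2553945 (mod 6436343)
Final: r_4 = 2553945, and one checks f(r_4) ≡ 0 mod 23^5.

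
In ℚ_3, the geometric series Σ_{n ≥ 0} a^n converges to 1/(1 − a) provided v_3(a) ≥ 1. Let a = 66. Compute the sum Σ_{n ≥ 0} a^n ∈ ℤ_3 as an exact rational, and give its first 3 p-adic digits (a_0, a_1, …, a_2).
Σ a^n = 1/(1 − a) = -1/65;  first 3 digits = (1, 1, 2)

v_3(a) = 1 ≥ 1, so the series converges in ℤ_3 to 1/(1 − a) = 1/(1 − 66) = -1/65. Expand this rational in ℤ_3: compute digits iteratively via d_i = x_i mod 3, x_{i+1} = (x_i − d_i)/3. The first 3 digits are (1, 1, 2).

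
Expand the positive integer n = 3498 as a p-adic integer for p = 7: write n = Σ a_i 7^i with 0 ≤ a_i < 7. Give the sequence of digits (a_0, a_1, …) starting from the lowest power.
(a_0, a_1, …) = (5, 2, 1, 3, 1)

Repeated division by 7 gives the digits low-to-high: 3498 = 5 + 2·7^1 + 1·7^2 + 3·7^3 + 1·7^4. Digit sequence: (5, 2, 1, 3, 1).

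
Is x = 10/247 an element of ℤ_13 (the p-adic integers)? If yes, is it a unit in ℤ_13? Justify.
x ∉ ℤ_13 (v_13(x) = -1 < 0)

ℤ_13 = {x ∈ ℚ_13 : v_13(x) ≥ 0} and ℤ_13^× = {x ∈ ℤ_13 : v_13(x) = 0}. Here v_13(10/247) = v_13(num) − v_13(den) = -1; compare against these criteria.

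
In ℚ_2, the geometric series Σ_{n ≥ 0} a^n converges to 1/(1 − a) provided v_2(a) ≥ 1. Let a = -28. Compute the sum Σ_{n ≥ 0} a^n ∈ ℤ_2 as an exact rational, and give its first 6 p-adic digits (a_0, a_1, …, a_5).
Σ a^n = 1/(1 − a) = 1/29;  first 6 digits = (1, 0, 1, 0, 1, 1)

v_2(a) = 2 ≥ 1, so the series converges in ℤ_2 to 1/(1 − a) = 1/(1 − (-28)) = 1/29. Expand this rational in ℤ_2: compute digits iteratively via d_i = x_i mod 2, x_{i+1} = (x_i − d_i)/2. The first 6 digits are (1, 0, 1, 0, 1, 1).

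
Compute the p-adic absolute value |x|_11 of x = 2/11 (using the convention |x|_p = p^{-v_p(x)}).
|2/11|_11 = 11

Step 1 — compute v_11(x) by factoring powers of 11 out of the numerator and denominator: v_11(2/11) = -1. Step 2 — apply |x|_p = p^{-v_p(x)} = 11^{1} = 11.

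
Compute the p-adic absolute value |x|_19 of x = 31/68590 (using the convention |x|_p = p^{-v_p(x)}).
|31/68590|_19 = 6859

Step 1 — compute v_19(x) by factoring powers of 19 out of the numerator and denominator: v_19(31/68590) = -3. Step 2 — apply |x|_p = p^{-v_p(x)} = 19^{3} = 6859.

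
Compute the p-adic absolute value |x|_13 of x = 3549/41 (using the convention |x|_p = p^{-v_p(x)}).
|3549/41|_13 = 1/169

Step 1 — compute v_13(x) by factoring powers of 13 out of the numerator and denominator: v_13(3549/41) = 2. Step 2 — apply |x|_p = p^{-v_p(x)} = 13^{-2} = 1/169.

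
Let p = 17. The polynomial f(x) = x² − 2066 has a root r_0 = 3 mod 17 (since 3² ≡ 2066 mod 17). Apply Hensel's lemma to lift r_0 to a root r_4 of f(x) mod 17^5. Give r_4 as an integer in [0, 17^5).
r_4 = 508745 (mod 1419857)

Hensel's recurrence: r_{i+1} = r_i − f(r_i)·(f′(r_i))^{-1} mod 17^{i+2}, with f′(x) = 2x. Iterate:
  r_0 = 3 (mod 17)
  r_1 = 105 (mod 289)
  r_2 = 2706 (mod 4913)
  r_3 = 7619 (mod 83521)
  r_4 = 508745 (mod 1419857)
Final: r_4 = 508745, and one checks f(r_4) ≡ 0 mod 17^5.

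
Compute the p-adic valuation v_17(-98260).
v_17(-98260) = 3

v_17(n) is the largest exponent k such that 17^k divides n. Factor out: -98260 = -17^3 · 20. (Sign doesn't affect v_p.) So v_17(-98260) = 3.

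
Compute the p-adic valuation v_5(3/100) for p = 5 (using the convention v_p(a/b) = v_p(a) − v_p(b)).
v_5(3/100) = -2

Factor powers of 5 from the numerator and denominator of the reduced fraction: 3 = 5^0 · 3 and 100 = 5^2 · 4. Apply v_p(a/b) = v_p(a) − v_p(b): v_5(3/100) = 0 − 2 = -2.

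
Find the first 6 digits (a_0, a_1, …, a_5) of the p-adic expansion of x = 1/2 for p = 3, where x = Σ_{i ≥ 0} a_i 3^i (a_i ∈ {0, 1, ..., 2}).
(a_0, …, a_5) = (2, 1, 1, 1, 1, 1)

v_3(1/2) = 0 (numerator and denominator both coprime to 3), so x ∈ ℤ_3^×. Compute digits iteratively via a_i = x_i mod 3, x_{i+1} = (x_i − a_i)/3, with x_0 = x:
  x_0 = 1/2;  a_0 = 2;  x_1 = (x_0 − 2)/3 = -1/2
  x_1 = -1/2;  a_1 = 1;  x_2 = (x_1 − 1)/3 = -1/2
  x_2 = -1/2;  a_2 = 1;  x_3 = (x_2 − 1)/3 = -1/2
  x_3 = -1/2;  a_3 = 1;  x_4 = (x_3 − 1)/3 = -1/2
  x_4 = -1/2;  a_4 = 1;  x_5 = (x_4 − 1)/3 = -1/2
  x_5 = -1/2;  a_5 = 1;  x_6 = (x_5 − 1)/3 = -1/2
Digits: (2, 1, 1, 1, 1, 1).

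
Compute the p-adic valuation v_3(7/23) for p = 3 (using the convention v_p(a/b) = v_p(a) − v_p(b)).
v_3(7/23) = 0

Factor powers of 3 from the numerator and denominator of the reduced fraction: 7 = 3^0 · 7 and 23 = 3^0 · 23. Apply v_p(a/b) = v_p(a) − v_p(b): v_3(7/23) = 0 − 0 = 0.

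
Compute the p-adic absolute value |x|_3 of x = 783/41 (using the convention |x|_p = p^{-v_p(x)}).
|783/41|_3 = 1/27

Step 1 — compute v_3(x) by factoring powers of 3 out of the numerator and denominator: v_3(783/41) = 3. Step 2 — apply |x|_p = p^{-v_p(x)} = 3^{-3} = 1/27.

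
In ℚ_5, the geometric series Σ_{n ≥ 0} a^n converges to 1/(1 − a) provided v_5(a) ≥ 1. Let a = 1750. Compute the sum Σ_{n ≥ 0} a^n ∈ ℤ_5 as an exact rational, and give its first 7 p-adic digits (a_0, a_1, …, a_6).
Σ a^n = 1/(1 − a) = -1/1749;  first 7 digits = (1, 0, 0, 4, 2, 0, 1)

v_5(a) = 3 ≥ 1, so the series converges in ℤ_5 to 1/(1 − a) = 1/(1 − 1750) = -1/1749. Expand this rational in ℤ_5: compute digits iteratively via d_i = x_i mod 5, x_{i+1} = (x_i − d_i)/5. The first 7 digits are (1, 0, 0, 4, 2, 0, 1).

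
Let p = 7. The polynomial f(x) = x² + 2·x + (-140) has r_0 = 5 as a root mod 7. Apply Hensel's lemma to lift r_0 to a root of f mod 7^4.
r_3 = 1349 (mod 2401)

Hensel: r_{i+1} = r_i − f(r_i)·(f′(r_i))^{-1} mod 7^{i+2}, f′(x) = 2x + 2. Iterate:
  r_0 = 5 (mod 7)
  r_1 = 26 (mod 49)
  r_2 = 320 (mod 343)
  r_3 = 1349 (mod 2401)
Final: r = 1349 satisfies f(r) ≡ 0 mod 7^4.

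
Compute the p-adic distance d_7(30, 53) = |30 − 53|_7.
d_7(30, 53) = 1

Step 1 — x − y = 30 − 53 = -23. Step 2 — v_7(-23) = 0 (factor: -23 = −(7^0 · 23); the sign does not affect v_p). Step 3 — |x − y|_7 = 7^{0} = 1.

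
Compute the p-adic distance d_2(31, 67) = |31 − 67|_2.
d_2(31, 67) = 1/4

Step 1 — x − y = 31 − 67 = -36. Step 2 — v_2(-36) = 2 (factor: -36 = −(2^2 · 9); the sign does not affect v_p). Step 3 — |x − y|_2 = 2^{-2} = 1/4.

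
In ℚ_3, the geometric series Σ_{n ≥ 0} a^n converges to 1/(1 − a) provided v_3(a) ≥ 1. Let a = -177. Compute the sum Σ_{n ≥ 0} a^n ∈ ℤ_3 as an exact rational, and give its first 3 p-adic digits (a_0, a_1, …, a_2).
Σ a^n = 1/(1 − a) = 1/178;  first 3 digits = (1, 1, 2)

v_3(a) = 1 ≥ 1, so the series converges in ℤ_3 to 1/(1 − a) = 1/(1 − (-177)) = 1/178. Expand this rational in ℤ_3: compute digits iteratively via d_i = x_i mod 3, x_{i+1} = (x_i − d_i)/3. The first 3 digits are (1, 1, 2).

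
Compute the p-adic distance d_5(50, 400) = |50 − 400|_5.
d_5(50, 400) = 1/25

Step 1 — x − y = 50 − 400 = -350. Step 2 — v_5(-350) = 2 (factor: -350 = −(5^2 · 14); the sign does not affect v_p). Step 3 — |x − y|_5 = 5^{-2} = 1/25.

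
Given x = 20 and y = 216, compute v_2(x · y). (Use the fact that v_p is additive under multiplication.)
v_2(4320) = 5

v_p(x) = 2 (factor: 20 = 2^2 · 5); v_p(y) = 3 (factor: 216 = 2^3 · 27). Additivity: v_p(xy) = v_p(x) + v_p(y) = 2 + 3 = 5. (Direct check: xy = 4320 = 2^5 · (135).)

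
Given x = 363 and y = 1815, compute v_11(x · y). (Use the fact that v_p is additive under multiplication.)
v_11(658845) = 4

v_p(x) = 2 (factor: 363 = 11^2 · 3); v_p(y) = 2 (factor: 1815 = 11^2 · 15). Additivity: v_p(xy) = v_p(x) + v_p(y) = 2 + 2 = 4. (Direct check: xy = 658845 = 11^4 · (45).)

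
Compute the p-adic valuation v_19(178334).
v_19(178334) = 3

v_19(n) is the largest exponent k such that 19^k divides n. Factor out: 178334 = 19^3 · 26. (Sign doesn't affect v_p.) So v_19(178334) = 3.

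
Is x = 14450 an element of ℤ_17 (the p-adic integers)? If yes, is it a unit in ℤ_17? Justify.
x ∈ ℤ_17 but not a unit; v_17(x) = 2 > 0

ℤ_17 = {x ∈ ℚ_17 : v_17(x) ≥ 0} and ℤ_17^× = {x ∈ ℤ_17 : v_17(x) = 0}. Here v_17(14450) = v_17(num) − v_17(den) = 2; compare against these criteria.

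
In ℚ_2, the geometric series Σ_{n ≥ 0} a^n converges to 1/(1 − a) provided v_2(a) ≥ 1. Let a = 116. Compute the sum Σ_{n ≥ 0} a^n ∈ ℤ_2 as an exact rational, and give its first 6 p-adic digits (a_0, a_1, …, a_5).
Σ a^n = 1/(1 − a) = -1/115;  first 6 digits = (1, 0, 1, 0, 0, 0)

v_2(a) = 2 ≥ 1, so the series converges in ℤ_2 to 1/(1 − a) = 1/(1 − 116) = -1/115. Expand this rational in ℤ_2: compute digits iteratively via d_i = x_i mod 2, x_{i+1} = (x_i − d_i)/2. The first 6 digits are (1, 0, 1, 0, 0, 0).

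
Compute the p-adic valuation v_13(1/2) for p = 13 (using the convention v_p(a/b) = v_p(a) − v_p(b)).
v_13(1/2) = 0

Factor powers of 13 from the numerator and denominator of the reduced fraction: 1 = 13^0 · 1 and 2 = 13^0 · 2. Apply v_p(a/b) = v_p(a) − v_p(b): v_13(1/2) = 0 − 0 = 0.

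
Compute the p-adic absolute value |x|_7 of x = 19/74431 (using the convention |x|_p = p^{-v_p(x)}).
|19/74431|_7 = 2401

Step 1 — compute v_7(x) by factoring powers of 7 out of the numerator and denominator: v_7(19/74431) = -4. Step 2 — apply |x|_p = p^{-v_p(x)} = 7^{4} = 2401.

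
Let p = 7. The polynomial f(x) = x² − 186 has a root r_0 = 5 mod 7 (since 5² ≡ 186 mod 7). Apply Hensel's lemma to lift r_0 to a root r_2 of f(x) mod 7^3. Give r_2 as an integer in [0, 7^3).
r_2 = 320 (mod 343)

Hensel's recurrence: r_{i+1} = r_i − f(r_i)·(f′(r_i))^{-1} mod 7^{i+2}, with f′(x) = 2x. Iterate:
  r_0 = 5 (mod 7)
  r_1 = 26 (mod 49)
  r_2 = 320 (mod 343)
Final: r_2 = 320, and one checks f(r_2) ≡ 0 mod 7^3.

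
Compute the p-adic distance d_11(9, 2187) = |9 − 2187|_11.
d_11(9, 2187) = 1/121

Step 1 — x − y = 9 − 2187 = -2178. Step 2 — v_11(-2178) = 2 (factor: -2178 = −(11^2 · 18); the sign does not affect v_p). Step 3 — |x − y|_11 = 11^{-2} = 1/121.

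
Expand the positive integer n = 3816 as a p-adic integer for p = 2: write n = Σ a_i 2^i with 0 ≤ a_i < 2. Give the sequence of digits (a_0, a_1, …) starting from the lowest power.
(a_0, a_1, …) = (0, 0, 0, 1, 0, 1, 1, 1, 0, 1, 1, 1)

Repeated division by 2 gives the digits low-to-high: 3816 = 1·2^3 + 1·2^5 + 1·2^6 + 1·2^7 + 1·2^9 + 1·2^10 + 1·2^11. Digit sequence: (0, 0, 0, 1, 0, 1, 1, 1, 0, 1, 1, 1).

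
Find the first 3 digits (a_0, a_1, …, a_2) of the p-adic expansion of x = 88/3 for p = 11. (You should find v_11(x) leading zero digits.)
(a_0, …, a_2) = (0, 10, 3)

v_11(88/3) = 1, so a_0 = ... = a_0 = 0. Factor out: x = 11^1 · u with u = 8/3 a unit in ℤ_11. Expand u iteratively via a_{v+i} = u_i mod 11, u_{i+1} = (u_i − a_{v+i})/11:
  u_0 = 8/3;  a_1 = 10;  u_1 = (u_0 − 10)/11 = -2/3
  u_1 = -2/3;  a_2 = 3;  u_2 = (u_1 − 3)/11 = -1/3
Digits: (0, 10, 3).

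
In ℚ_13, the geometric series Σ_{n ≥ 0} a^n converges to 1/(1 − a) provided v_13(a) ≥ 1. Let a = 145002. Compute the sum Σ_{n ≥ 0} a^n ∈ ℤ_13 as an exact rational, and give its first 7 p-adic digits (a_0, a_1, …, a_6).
Σ a^n = 1/(1 − a) = -1/145001;  first 7 digits = (1, 0, 0, 1, 5, 0, 1)

v_13(a) = 3 ≥ 1, so the series converges in ℤ_13 to 1/(1 − a) = 1/(1 − 145002) = -1/145001. Expand this rational in ℤ_13: compute digits iteratively via d_i = x_i mod 13, x_{i+1} = (x_i − d_i)/13. The first 7 digits are (1, 0, 0, 1, 5, 0, 1).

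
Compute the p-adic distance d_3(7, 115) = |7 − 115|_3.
d_3(7, 115) = 1/27

Step 1 — x − y = 7 − 115 = -108. Step 2 — v_3(-108) = 3 (factor: -108 = −(3^3 · 4); the sign does not affect v_p). Step 3 — |x − y|_3 = 3^{-3} = 1/27.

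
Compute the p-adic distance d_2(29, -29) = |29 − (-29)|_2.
d_2(29, -29) = 1/2

Step 1 — x − y = 29 − (-29) = 58. Step 2 — v_2(58) = 1 (factor: 58 = (2^1 · 29); the sign does not affect v_p). Step 3 — |x − y|_2 = 2^{-1} = 1/2.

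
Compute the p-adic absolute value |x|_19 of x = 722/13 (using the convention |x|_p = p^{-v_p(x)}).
|722/13|_19 = 1/361

Step 1 — compute v_19(x) by factoring powers of 19 out of the numerator and denominator: v_19(722/13) = 2. Step 2 — apply |x|_p = p^{-v_p(x)} = 19^{-2} = 1/361.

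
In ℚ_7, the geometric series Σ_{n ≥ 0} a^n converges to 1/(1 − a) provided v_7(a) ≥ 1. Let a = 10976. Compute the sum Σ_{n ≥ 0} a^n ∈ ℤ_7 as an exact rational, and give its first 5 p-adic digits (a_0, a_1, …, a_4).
Σ a^n = 1/(1 − a) = -1/10975;  first 5 digits = (1, 0, 0, 4, 4)

v_7(a) = 3 ≥ 1, so the series converges in ℤ_7 to 1/(1 − a) = 1/(1 − 10976) = -1/10975. Expand this rational in ℤ_7: compute digits iteratively via d_i = x_i mod 7, x_{i+1} = (x_i − d_i)/7. The first 5 digits are (1, 0, 0, 4, 4).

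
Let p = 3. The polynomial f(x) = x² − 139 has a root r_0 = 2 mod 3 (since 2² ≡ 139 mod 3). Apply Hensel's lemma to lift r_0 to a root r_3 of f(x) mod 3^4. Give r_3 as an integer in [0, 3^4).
r_3 = 56 (mod 81)

Hensel's recurrence: r_{i+1} = r_i − f(r_i)·(f′(r_i))^{-1} mod 3^{i+2}, with f′(x) = 2x. Iterate:
  r_0 = 2 (mod 3)
  r_1 = 2 (mod 9)
  r_2 = 2 (mod 27)
  r_3 = 56 (mod 81)
Final: r_3 = 56, and one checks f(r_3) ≡ 0 mod 3^4.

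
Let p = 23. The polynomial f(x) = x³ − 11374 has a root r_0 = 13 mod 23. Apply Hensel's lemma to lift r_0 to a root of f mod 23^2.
r_1 = 197 (mod 529)

Hensel: r_{i+1} = r_i − f(r_i)/f′(r_i) mod 23^{i+2}, where f′(x) = 3x². Iterate:
  r_0 = 13 (mod 23)
  r_1 = 197 (mod 529)
Final: r = 197 with f(r) ≡ 0 mod 23^2.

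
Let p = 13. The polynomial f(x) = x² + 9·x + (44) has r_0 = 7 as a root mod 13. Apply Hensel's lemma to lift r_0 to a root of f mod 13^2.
r_1 = 59 (mod 169)

Hensel: r_{i+1} = r_i − f(r_i)·(f′(r_i))^{-1} mod 13^{i+2}, f′(x) = 2x + 9. Iterate:
  r_0 = 7 (mod 13)
  r_1 = 59 (mod 169)
Final: r = 59 satisfies f(r) ≡ 0 mod 13^2.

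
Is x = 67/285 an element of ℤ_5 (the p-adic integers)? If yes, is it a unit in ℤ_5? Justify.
x ∉ ℤ_5 (v_5(x) = -1 < 0)

ℤ_5 = {x ∈ ℚ_5 : v_5(x) ≥ 0} and ℤ_5^× = {x ∈ ℤ_5 : v_5(x) = 0}. Here v_5(67/285) = v_5(num) − v_5(den) = -1; compare against these criteria.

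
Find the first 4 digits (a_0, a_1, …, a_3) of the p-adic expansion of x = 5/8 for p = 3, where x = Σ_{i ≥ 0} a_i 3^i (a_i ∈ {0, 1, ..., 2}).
(a_0, …, a_3) = (1, 1, 0, 1)

v_3(5/8) = 0 (numerator and denominator both coprime to 3), so x ∈ ℤ_3^×. Compute digits iteratively via a_i = x_i mod 3, x_{i+1} = (x_i − a_i)/3, with x_0 = x:
  x_0 = 5/8;  a_0 = 1;  x_1 = (x_0 − 1)/3 = -1/8
  x_1 = -1/8;  a_1 = 1;  x_2 = (x_1 − 1)/3 = -3/8
  x_2 = -3/8;  a_2 = 0;  x_3 = (x_2 − 0)/3 = -1/8
  x_3 = -1/8;  a_3 = 1;  x_4 = (x_3 − 1)/3 = -3/8
Digits: (1, 1, 0, 1).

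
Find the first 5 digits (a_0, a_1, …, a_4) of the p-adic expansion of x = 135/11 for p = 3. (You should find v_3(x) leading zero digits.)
(a_0, …, a_4) = (0, 0, 0, 1, 2)

v_3(135/11) = 3, so a_0 = ... = a_2 = 0. Factor out: x = 3^3 · u with u = 5/11 a unit in ℤ_3. Expand u iteratively via a_{v+i} = u_i mod 3, u_{i+1} = (u_i − a_{v+i})/3:
  u_0 = 5/11;  a_3 = 1;  u_1 = (u_0 − 1)/3 = -2/11
  u_1 = -2/11;  a_4 = 2;  u_2 = (u_1 − 2)/3 = -8/11
Digits: (0, 0, 0, 1, 2).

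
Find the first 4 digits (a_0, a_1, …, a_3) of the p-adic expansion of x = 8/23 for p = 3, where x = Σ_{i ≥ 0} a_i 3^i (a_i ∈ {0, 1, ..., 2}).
(a_0, …, a_3) = (1, 2, 2, 0)

v_3(8/23) = 0 (numerator and denominator both coprime to 3), so x ∈ ℤ_3^×. Compute digits iteratively via a_i = x_i mod 3, x_{i+1} = (x_i − a_i)/3, with x_0 = x:
  x_0 = 8/23;  a_0 = 1;  x_1 = (x_0 − 1)/3 = -5/23
  x_1 = -5/23;  a_1 = 2;  x_2 = (x_1 − 2)/3 = -17/23
  x_2 = -17/23;  a_2 = 2;  x_3 = (x_2 − 2)/3 = -21/23
  x_3 = -21/23;  a_3 = 0;  x_4 = (x_3 − 0)/3 = -7/23
Digits: (1, 2, 2, 0).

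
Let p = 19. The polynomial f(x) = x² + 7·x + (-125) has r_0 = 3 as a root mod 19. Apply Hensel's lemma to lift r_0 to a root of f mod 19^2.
r_1 = 288 (mod 361)

Hensel: r_{i+1} = r_i − f(r_i)·(f′(r_i))^{-1} mod 19^{i+2}, f′(x) = 2x + 7. Iterate:
  r_0 = 3 (mod 19)
  r_1 = 288 (mod 361)
Final: r = 288 satisfies f(r) ≡ 0 mod 19^2.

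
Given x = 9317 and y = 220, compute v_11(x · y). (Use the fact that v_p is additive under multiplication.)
v_11(2049740) = 4

v_p(x) = 3 (factor: 9317 = 11^3 · 7); v_p(y) = 1 (factor: 220 = 11^1 · 20). Additivity: v_p(xy) = v_p(x) + v_p(y) = 3 + 1 = 4. (Direct check: xy = 2049740 = 11^4 · (140).)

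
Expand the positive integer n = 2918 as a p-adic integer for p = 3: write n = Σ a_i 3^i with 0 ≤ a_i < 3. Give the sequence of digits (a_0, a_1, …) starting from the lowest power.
(a_0, a_1, …) = (2, 0, 0, 0, 0, 0, 1, 1)

Repeated division by 3 gives the digits low-to-high: 2918 = 2 + 1·3^6 + 1·3^7. Digit sequence: (2, 0, 0, 0, 0, 0, 1, 1).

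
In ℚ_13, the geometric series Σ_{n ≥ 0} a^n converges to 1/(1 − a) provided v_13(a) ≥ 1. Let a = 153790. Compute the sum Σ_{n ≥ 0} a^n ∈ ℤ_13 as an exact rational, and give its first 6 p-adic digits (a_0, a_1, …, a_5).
Σ a^n = 1/(1 − a) = -1/153789;  first 6 digits = (1, 0, 0, 5, 5, 0)

v_13(a) = 3 ≥ 1, so the series converges in ℤ_13 to 1/(1 − a) = 1/(1 − 153790) = -1/153789. Expand this rational in ℤ_13: compute digits iteratively via d_i = x_i mod 13, x_{i+1} = (x_i − d_i)/13. The first 6 digits are (1, 0, 0, 5, 5, 0).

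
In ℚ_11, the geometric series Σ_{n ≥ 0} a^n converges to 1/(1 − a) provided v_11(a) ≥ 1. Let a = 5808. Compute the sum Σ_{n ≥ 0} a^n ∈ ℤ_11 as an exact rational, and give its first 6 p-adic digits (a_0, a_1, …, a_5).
Σ a^n = 1/(1 − a) = -1/5807;  first 6 digits = (1, 0, 4, 4, 5, 0)

v_11(a) = 2 ≥ 1, so the series converges in ℤ_11 to 1/(1 − a) = 1/(1 − 5808) = -1/5807. Expand this rational in ℤ_11: compute digits iteratively via d_i = x_i mod 11, x_{i+1} = (x_i − d_i)/11. The first 6 digits are (1, 0, 4, 4, 5, 0).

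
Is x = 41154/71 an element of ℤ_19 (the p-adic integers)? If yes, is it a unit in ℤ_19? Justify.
x ∈ ℤ_19 but not a unit; v_19(x) = 3 > 0

ℤ_19 = {x ∈ ℚ_19 : v_19(x) ≥ 0} and ℤ_19^× = {x ∈ ℤ_19 : v_19(x) = 0}. Here v_19(41154/71) = v_19(num) − v_19(den) = 3; compare against these criteria.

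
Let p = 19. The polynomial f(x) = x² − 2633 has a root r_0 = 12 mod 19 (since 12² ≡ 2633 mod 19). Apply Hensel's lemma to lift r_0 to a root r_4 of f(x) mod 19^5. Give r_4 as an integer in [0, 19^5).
r_4 = 2044564 (mod 2476099)

Hensel's recurrence: r_{i+1} = r_i − f(r_i)·(f′(r_i))^{-1} mod 19^{i+2}, with f′(x) = 2x. Iterate:
  r_0 = 12 (mod 19)
  r_1 = 221 (mod 361)
  r_2 = 582 (mod 6859)
  r_3 = 89749 (mod 130321)
  r_4 = 2044564 (mod 2476099)
Final: r_4 = 2044564, and one checks f(r_4) ≡ 0 mod 19^5.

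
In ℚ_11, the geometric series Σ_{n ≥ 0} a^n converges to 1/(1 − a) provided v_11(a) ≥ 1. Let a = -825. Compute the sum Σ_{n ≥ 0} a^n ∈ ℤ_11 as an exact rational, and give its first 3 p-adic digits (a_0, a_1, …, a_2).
Σ a^n = 1/(1 − a) = 1/826;  first 3 digits = (1, 2, 8)

v_11(a) = 1 ≥ 1, so the series converges in ℤ_11 to 1/(1 − a) = 1/(1 − (-825)) = 1/826. Expand this rational in ℤ_11: compute digits iteratively via d_i = x_i mod 11, x_{i+1} = (x_i − d_i)/11. The first 3 digits are (1, 2, 8).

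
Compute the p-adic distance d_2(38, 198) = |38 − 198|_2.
d_2(38, 198) = 1/32

Step 1 — x − y = 38 − 198 = -160. Step 2 — v_2(-160) = 5 (factor: -160 = −(2^5 · 5); the sign does not affect v_p). Step 3 — |x − y|_2 = 2^{-5} = 1/32.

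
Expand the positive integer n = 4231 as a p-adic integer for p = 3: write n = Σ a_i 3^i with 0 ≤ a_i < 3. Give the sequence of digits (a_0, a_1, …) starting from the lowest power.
(a_0, a_1, …) = (1, 0, 2, 0, 1, 2, 2, 1)

Repeated division by 3 gives the digits low-to-high: 4231 = 1 + 2·3^2 + 1·3^4 + 2·3^5 + 2·3^6 + 1·3^7. Digit sequence: (1, 0, 2, 0, 1, 2, 2, 1).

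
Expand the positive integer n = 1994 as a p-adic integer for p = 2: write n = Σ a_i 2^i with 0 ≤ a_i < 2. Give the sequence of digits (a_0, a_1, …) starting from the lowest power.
(a_0, a_1, …) = (0, 1, 0, 1, 0, 0, 1, 1, 1, 1, 1)

Repeated division by 2 gives the digits low-to-high: 1994 = 1·2^1 + 1·2^3 + 1·2^6 + 1·2^7 + 1·2^8 + 1·2^9 + 1·2^10. Digit sequence: (0, 1, 0, 1, 0, 0, 1, 1, 1, 1, 1).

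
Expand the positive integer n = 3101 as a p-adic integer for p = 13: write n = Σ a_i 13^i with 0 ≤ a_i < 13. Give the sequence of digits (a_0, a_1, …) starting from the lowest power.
(a_0, a_1, …) = (7, 4, 5, 1)

Repeated division by 13 gives the digits low-to-high: 3101 = 7 + 4·13^1 + 5·13^2 + 1·13^3. Digit sequence: (7, 4, 5, 1).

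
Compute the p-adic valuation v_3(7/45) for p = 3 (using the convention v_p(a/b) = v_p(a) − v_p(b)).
v_3(7/45) = -2

Factor powers of 3 from the numerator and denominator of the reduced fraction: 7 = 3^0 · 7 and 45 = 3^2 · 5. Apply v_p(a/b) = v_p(a) − v_p(b): v_3(7/45) = 0 − 2 = -2.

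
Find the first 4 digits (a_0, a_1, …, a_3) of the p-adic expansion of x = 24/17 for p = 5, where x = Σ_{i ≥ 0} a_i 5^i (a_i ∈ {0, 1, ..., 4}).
(a_0, …, a_3) = (2, 4, 3, 1)

v_5(24/17) = 0 (numerator and denominator both coprime to 5), so x ∈ ℤ_5^×. Compute digits iteratively via a_i = x_i mod 5, x_{i+1} = (x_i − a_i)/5, with x_0 = x:
  x_0 = 24/17;  a_0 = 2;  x_1 = (x_0 − 2)/5 = -2/17
  x_1 = -2/17;  a_1 = 4;  x_2 = (x_1 − 4)/5 = -14/17
  x_2 = -14/17;  a_2 = 3;  x_3 = (x_2 − 3)/5 = -13/17
  x_3 = -13/17;  a_3 = 1;  x_4 = (x_3 − 1)/5 = -6/17
Digits: (2, 4, 3, 1).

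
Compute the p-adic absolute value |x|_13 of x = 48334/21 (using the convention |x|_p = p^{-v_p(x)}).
|48334/21|_13 = 1/2197

Step 1 — compute v_13(x) by factoring powers of 13 out of the numerator and denominator: v_13(48334/21) = 3. Step 2 — apply |x|_p = p^{-v_p(x)} = 13^{-3} = 1/2197.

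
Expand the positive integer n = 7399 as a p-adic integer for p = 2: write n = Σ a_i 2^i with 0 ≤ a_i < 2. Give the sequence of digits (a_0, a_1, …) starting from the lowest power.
(a_0, a_1, …) = (1, 1, 1, 0, 0, 1, 1, 1, 0, 0, 1, 1, 1)

Repeated division by 2 gives the digits low-to-high: 7399 = 1 + 1·2^1 + 1·2^2 + 1·2^5 + 1·2^6 + 1·2^7 + 1·2^10 + 1·2^11 + 1·2^12. Digit sequence: (1, 1, 1, 0, 0, 1, 1, 1, 0, 0, 1, 1, 1).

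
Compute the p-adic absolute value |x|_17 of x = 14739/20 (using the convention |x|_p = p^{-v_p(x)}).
|14739/20|_17 = 1/4913

Step 1 — compute v_17(x) by factoring powers of 17 out of the numerator and denominator: v_17(14739/20) = 3. Step 2 — apply |x|_p = p^{-v_p(x)} = 17^{-3} = 1/4913.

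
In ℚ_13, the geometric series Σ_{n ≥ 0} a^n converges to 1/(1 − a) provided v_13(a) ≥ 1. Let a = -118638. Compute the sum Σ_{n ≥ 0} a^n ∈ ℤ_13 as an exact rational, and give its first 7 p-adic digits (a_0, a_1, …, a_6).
Σ a^n = 1/(1 − a) = 1/118639;  first 7 digits = (1, 0, 0, 11, 8, 12, 3)

v_13(a) = 3 ≥ 1, so the series converges in ℤ_13 to 1/(1 − a) = 1/(1 − (-118638)) = 1/118639. Expand this rational in ℤ_13: compute digits iteratively via d_i = x_i mod 13, x_{i+1} = (x_i − d_i)/13. The first 7 digits are (1, 0, 0, 11, 8, 12, 3).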